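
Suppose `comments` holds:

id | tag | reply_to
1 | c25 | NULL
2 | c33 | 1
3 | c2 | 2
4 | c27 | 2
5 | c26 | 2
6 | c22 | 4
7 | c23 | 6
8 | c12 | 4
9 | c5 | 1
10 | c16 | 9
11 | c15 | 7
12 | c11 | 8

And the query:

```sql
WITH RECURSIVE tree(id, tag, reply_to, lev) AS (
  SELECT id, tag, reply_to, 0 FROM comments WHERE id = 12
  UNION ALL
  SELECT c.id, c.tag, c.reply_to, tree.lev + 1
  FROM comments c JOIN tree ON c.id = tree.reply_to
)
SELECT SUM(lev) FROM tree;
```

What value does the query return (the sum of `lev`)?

Base: id=12 (c11), reply_to=8, lev 0.
Iteration 1: join on id=8 -> c12 (id 8, reply_to=4, lev 1).
Iteration 2: join on id=4 -> c27 (id 4, reply_to=2, lev 2).
Iteration 3: join on id=2 -> c33 (id 2, reply_to=1, lev 3).
Iteration 4: join on id=1 -> c25 (id 1, reply_to=NULL, lev 4).
Iteration 5: reply_to is NULL; no match; recursion stops.
SUM(lev) = 0 + 1 + 2 + 3 + 4 = 10.

10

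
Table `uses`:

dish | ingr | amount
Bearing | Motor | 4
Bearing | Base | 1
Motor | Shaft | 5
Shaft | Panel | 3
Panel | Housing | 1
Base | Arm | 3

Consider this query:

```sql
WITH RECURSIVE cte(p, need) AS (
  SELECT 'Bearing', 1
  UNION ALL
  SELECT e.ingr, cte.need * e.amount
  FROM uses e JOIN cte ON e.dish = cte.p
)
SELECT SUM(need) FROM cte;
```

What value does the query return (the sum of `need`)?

Base: (Bearing, need=1).
Iteration 1: components of {Bearing} -> Base = 1*1 = 1, Motor = 1*4 = 4.
Iteration 2: components of {Base,Motor} -> Arm = 1*3 = 3, Shaft = 4*5 = 20.
Iteration 3: components of {Arm,Shaft} -> Panel = 20*3 = 60.
Iteration 4: components of {Panel} -> Housing = 60*1 = 60.
Iteration 5: no further components; recursion stops.
SUM(need) = 1 + 4 + 1 + 20 + 3 + 60 + 60 = 149.

149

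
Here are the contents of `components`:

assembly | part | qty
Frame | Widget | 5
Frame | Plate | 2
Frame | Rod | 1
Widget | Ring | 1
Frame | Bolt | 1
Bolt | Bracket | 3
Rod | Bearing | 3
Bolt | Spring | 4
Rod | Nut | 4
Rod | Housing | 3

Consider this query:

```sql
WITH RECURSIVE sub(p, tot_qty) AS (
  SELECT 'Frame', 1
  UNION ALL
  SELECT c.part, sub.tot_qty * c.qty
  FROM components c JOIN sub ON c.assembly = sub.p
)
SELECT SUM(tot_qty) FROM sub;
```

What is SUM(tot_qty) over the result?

Base: (Frame, tot_qty=1).
Iteration 1: components of {Frame} -> Bolt = 1*1 = 1, Plate = 1*2 = 2, Rod = 1*1 = 1, Widget = 1*5 = 5.
Iteration 2: components of {Bolt,Plate,Rod,Widget} -> Bearing = 1*3 = 3, Bracket = 1*3 = 3, Housing = 1*3 = 3, Nut = 1*4 = 4, Ring = 5*1 = 5, Spring = 1*4 = 4.
Iteration 3: no further components; recursion stops.
SUM(tot_qty) = 1 + 5 + 2 + 1 + 1 + 5 + 3 + 4 + 3 + 3 + 4 = 32.

32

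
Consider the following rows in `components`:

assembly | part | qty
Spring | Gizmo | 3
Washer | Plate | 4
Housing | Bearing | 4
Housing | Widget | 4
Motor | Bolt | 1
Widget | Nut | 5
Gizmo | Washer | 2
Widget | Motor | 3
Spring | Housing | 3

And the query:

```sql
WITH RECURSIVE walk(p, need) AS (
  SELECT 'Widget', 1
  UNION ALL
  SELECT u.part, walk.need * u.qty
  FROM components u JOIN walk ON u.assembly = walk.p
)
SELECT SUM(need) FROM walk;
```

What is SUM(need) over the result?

12

Base: (Widget, need=1).
Iteration 1: components of {Widget} -> Motor = 1*3 = 3, Nut = 1*5 = 5.
Iteration 2: components of {Motor,Nut} -> Bolt = 3*1 = 3.
Iteration 3: no further components; recursion stops.
SUM(need) = 1 + 5 + 3 + 3 = 12.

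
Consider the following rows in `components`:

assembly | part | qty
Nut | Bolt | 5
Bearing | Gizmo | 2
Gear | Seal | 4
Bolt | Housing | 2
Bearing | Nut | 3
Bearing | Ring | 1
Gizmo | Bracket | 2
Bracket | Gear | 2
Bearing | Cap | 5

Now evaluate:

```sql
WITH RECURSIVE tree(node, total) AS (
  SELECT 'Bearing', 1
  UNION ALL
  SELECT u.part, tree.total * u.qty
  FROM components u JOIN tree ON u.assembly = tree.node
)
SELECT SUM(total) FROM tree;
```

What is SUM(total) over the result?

101

Base: (Bearing, total=1).
Iteration 1: components of {Bearing} -> Cap = 1*5 = 5, Gizmo = 1*2 = 2, Nut = 1*3 = 3, Ring = 1*1 = 1.
Iteration 2: components of {Cap,Gizmo,Nut,Ring} -> Bolt = 3*5 = 15, Bracket = 2*2 = 4.
Iteration 3: components of {Bolt,Bracket} -> Gear = 4*2 = 8, Housing = 15*2 = 30.
Iteration 4: components of {Gear,Housing} -> Seal = 8*4 = 32.
Iteration 5: no further components; recursion stops.
SUM(total) = 1 + 3 + 1 + 2 + 5 + 15 + 4 + 30 + 8 + 32 = 101.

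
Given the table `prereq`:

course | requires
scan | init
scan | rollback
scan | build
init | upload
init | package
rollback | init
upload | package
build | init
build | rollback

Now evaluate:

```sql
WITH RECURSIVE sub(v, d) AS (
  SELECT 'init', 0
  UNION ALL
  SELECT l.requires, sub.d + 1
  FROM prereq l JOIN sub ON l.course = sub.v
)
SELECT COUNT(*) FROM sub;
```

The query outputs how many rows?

4

Base: (init, d=0).
Iteration 1: edges from {init} -> (package, d=1), (upload, d=1).
Iteration 2: edges from {package,upload} -> (package, d=2).
Iteration 3: no outgoing edges from {package}; recursion stops.
Total rows emitted: 4.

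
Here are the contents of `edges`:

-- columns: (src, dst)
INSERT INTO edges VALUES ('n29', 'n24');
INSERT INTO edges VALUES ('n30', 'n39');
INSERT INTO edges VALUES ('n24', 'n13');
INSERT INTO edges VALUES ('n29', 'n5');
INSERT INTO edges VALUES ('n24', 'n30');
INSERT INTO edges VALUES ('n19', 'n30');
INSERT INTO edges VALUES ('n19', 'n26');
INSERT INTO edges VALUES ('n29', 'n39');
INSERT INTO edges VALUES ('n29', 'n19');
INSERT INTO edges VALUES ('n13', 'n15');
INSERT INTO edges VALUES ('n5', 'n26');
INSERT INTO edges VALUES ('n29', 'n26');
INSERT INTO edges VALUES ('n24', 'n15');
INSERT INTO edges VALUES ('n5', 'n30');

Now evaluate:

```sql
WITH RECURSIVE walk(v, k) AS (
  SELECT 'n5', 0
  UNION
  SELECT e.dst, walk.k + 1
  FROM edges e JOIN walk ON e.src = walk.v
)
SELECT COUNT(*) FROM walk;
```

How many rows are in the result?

4

Base: (n5, k=0).
Iteration 1: edges from {n5} -> (n26, k=1), (n30, k=1).
Iteration 2: edges from {n26,n30} -> (n39, k=2).
Iteration 3: no outgoing edges from {n39}; recursion stops.
Total rows emitted: 4.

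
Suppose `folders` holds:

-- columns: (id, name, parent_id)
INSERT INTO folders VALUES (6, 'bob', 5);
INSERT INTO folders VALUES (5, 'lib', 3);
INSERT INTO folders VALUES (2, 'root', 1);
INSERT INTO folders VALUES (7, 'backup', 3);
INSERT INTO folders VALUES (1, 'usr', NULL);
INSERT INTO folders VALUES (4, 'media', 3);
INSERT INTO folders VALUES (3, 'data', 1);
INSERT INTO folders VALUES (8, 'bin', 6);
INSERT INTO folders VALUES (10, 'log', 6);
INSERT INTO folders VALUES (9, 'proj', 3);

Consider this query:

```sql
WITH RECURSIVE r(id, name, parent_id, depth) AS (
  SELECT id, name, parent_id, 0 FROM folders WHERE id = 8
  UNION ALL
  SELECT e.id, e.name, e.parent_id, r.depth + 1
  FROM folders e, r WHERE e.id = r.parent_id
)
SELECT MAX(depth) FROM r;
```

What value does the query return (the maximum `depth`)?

4

Base: id=8 (bin), parent_id=6, depth 0.
Iteration 1: join on id=6 -> bob (id 6, parent_id=5, depth 1).
Iteration 2: join on id=5 -> lib (id 5, parent_id=3, depth 2).
Iteration 3: join on id=3 -> data (id 3, parent_id=1, depth 3).
Iteration 4: join on id=1 -> usr (id 1, parent_id=NULL, depth 4).
Iteration 5: parent_id is NULL; no match; recursion stops.
depth values: 0, 1, 2, 3, 4; the maximum is 4.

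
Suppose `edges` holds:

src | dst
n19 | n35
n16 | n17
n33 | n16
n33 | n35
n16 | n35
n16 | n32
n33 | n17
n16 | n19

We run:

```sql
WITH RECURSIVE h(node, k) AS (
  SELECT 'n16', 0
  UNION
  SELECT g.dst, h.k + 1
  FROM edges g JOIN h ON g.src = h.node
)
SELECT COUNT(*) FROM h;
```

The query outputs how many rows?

Base: (n16, k=0).
Iteration 1: edges from {n16} -> (n17, k=1), (n19, k=1), (n32, k=1), (n35, k=1).
Iteration 2: edges from {n17,n19,n32,n35} -> (n35, k=2).
Iteration 3: no outgoing edges from {n35}; recursion stops.
Total rows emitted: 6.

6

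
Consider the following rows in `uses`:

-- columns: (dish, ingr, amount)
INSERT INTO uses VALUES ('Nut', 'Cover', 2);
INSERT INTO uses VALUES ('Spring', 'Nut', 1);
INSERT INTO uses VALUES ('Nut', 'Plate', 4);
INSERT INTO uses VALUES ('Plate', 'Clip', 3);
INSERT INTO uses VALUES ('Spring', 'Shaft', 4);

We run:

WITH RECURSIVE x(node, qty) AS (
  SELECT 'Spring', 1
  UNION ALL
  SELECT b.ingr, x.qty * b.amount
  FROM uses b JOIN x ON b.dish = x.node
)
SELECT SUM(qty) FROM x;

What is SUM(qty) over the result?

24

Base: (Spring, qty=1).
Iteration 1: components of {Spring} -> Nut = 1*1 = 1, Shaft = 1*4 = 4.
Iteration 2: components of {Nut,Shaft} -> Cover = 1*2 = 2, Plate = 1*4 = 4.
Iteration 3: components of {Cover,Plate} -> Clip = 4*3 = 12.
Iteration 4: no further components; recursion stops.
SUM(qty) = 1 + 1 + 4 + 4 + 2 + 12 = 24.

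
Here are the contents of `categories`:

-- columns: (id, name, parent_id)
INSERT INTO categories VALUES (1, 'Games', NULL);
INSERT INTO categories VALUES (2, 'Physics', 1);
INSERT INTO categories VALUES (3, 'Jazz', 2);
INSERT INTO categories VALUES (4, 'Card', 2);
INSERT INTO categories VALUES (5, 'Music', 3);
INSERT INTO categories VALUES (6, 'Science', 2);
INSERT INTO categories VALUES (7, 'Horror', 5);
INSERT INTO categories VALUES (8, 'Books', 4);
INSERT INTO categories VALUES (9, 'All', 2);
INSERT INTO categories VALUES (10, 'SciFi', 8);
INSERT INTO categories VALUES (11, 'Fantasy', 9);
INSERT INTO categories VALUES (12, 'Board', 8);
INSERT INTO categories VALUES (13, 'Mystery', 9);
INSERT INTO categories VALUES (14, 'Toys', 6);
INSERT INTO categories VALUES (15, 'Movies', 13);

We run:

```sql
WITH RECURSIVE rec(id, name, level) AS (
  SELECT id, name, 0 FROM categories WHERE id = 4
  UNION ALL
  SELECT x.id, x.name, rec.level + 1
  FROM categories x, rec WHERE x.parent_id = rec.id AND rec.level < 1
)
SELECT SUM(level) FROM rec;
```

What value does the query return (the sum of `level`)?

Base: id=4 (Card) at level 0.
Iteration 1: rows with parent_id in {4} -> Books (id 8, level 1).
Iteration 2: level < 1 fails for all current rows; recursion stops.
SUM(level) = 0 + 1 = 1.

1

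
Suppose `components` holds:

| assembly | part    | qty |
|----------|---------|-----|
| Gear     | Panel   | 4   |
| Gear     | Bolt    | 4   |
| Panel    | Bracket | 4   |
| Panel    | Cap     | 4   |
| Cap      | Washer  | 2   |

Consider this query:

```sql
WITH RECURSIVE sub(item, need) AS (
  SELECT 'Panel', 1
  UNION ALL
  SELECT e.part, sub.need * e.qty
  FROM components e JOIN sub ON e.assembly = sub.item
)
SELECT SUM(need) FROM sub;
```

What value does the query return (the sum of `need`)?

Base: (Panel, need=1).
Iteration 1: components of {Panel} -> Bracket = 1*4 = 4, Cap = 1*4 = 4.
Iteration 2: components of {Bracket,Cap} -> Washer = 4*2 = 8.
Iteration 3: no further components; recursion stops.
SUM(need) = 1 + 4 + 4 + 8 = 17.

17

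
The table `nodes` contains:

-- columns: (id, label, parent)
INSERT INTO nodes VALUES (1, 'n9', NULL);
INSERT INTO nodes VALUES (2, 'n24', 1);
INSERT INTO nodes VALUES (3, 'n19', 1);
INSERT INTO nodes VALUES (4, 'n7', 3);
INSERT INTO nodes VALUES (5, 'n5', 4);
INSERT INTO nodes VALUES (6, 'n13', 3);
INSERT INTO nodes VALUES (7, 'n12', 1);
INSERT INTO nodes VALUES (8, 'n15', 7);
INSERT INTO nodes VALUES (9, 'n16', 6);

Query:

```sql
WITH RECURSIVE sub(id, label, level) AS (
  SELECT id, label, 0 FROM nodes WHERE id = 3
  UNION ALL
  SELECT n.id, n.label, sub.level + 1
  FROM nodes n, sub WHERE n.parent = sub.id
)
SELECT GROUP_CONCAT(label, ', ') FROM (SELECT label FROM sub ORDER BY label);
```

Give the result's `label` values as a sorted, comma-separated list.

n13, n16, n19, n5, n7

Base: id=3 (n19) at level 0.
Iteration 1: rows with parent in {3} -> n7 (id 4, level 1), n13 (id 6, level 1).
Iteration 2: rows with parent in {4,6} -> n5 (id 5, level 2), n16 (id 9, level 2).
Iteration 3: no rows with parent in {5,9}; recursion stops.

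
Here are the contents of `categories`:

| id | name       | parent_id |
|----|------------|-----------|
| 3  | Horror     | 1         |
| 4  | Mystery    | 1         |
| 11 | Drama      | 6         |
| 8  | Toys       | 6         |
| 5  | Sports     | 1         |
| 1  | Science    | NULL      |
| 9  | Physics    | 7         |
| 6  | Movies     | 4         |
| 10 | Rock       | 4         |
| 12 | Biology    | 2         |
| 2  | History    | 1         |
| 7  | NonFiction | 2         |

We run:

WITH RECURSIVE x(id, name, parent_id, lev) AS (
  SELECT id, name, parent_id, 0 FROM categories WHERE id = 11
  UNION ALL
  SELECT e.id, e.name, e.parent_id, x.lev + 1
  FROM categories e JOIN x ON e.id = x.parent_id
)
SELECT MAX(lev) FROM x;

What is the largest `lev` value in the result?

3

Base: id=11 (Drama), parent_id=6, lev 0.
Iteration 1: join on id=6 -> Movies (id 6, parent_id=4, lev 1).
Iteration 2: join on id=4 -> Mystery (id 4, parent_id=1, lev 2).
Iteration 3: join on id=1 -> Science (id 1, parent_id=NULL, lev 3).
Iteration 4: parent_id is NULL; no match; recursion stops.
lev values: 0, 1, 2, 3; the maximum is 3.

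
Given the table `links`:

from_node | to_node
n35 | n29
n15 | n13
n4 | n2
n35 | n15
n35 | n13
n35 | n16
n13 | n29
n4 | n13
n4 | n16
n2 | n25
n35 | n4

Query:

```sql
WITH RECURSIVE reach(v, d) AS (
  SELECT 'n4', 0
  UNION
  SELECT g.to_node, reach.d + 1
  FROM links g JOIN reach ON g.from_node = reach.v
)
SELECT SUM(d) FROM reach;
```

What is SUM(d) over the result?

7

Base: (n4, d=0).
Iteration 1: edges from {n4} -> (n13, d=1), (n16, d=1), (n2, d=1).
Iteration 2: edges from {n13,n16,n2} -> (n25, d=2), (n29, d=2).
Iteration 3: no outgoing edges from {n25,n29}; recursion stops.
SUM(d) = 0 + 1 + 1 + 1 + 2 + 2 = 7.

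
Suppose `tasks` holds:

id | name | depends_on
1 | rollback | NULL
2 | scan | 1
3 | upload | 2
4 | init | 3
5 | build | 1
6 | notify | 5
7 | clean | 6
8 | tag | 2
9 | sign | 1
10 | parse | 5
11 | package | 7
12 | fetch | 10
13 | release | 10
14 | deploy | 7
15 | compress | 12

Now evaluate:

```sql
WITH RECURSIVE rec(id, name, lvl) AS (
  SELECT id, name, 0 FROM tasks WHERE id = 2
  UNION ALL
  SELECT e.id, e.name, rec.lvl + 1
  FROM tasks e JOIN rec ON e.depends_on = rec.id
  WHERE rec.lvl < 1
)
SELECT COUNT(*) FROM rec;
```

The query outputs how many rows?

Base: id=2 (scan) at lvl 0.
Iteration 1: rows with depends_on in {2} -> upload (id 3, lvl 1), tag (id 8, lvl 1).
Iteration 2: lvl < 1 fails for all current rows; recursion stops.
Total rows emitted: 3.

3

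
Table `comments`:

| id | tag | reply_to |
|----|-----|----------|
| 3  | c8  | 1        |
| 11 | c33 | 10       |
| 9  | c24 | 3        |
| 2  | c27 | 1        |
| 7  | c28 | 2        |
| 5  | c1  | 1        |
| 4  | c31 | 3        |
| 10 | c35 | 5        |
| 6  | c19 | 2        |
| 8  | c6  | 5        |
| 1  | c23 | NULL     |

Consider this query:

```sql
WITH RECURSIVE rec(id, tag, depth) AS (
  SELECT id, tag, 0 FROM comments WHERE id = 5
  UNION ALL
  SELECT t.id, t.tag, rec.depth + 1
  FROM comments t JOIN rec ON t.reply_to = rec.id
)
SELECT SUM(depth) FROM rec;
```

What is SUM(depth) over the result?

Base: id=5 (c1) at depth 0.
Iteration 1: rows with reply_to in {5} -> c6 (id 8, depth 1), c35 (id 10, depth 1).
Iteration 2: rows with reply_to in {8,10} -> c33 (id 11, depth 2).
Iteration 3: no rows with reply_to in {11}; recursion stops.
SUM(depth) = 0 + 1 + 1 + 2 = 4.

4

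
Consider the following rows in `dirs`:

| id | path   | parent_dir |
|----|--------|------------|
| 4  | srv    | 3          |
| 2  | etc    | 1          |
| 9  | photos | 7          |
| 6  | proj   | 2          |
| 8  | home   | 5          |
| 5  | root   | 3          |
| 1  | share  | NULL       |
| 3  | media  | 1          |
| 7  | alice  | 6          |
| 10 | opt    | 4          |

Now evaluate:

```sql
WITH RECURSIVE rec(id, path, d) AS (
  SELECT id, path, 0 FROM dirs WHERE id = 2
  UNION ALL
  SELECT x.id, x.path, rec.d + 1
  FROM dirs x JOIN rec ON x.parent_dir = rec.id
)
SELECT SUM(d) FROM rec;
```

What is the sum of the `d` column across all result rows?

Base: id=2 (etc) at d 0.
Iteration 1: rows with parent_dir in {2} -> proj (id 6, d 1).
Iteration 2: rows with parent_dir in {6} -> alice (id 7, d 2).
Iteration 3: rows with parent_dir in {7} -> photos (id 9, d 3).
Iteration 4: no rows with parent_dir in {9}; recursion stops.
SUM(d) = 0 + 1 + 2 + 3 = 6.

6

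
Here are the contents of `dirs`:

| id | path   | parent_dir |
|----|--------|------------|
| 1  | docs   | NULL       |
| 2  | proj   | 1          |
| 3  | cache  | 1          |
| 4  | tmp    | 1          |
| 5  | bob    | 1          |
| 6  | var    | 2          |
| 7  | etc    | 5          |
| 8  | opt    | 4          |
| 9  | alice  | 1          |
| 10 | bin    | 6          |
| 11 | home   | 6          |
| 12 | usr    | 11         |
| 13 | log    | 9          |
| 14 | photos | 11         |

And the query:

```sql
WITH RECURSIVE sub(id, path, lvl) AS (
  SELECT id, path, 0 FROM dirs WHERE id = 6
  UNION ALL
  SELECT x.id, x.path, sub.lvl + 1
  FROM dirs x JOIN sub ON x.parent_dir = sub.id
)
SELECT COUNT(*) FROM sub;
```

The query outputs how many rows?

5

Base: id=6 (var) at lvl 0.
Iteration 1: rows with parent_dir in {6} -> bin (id 10, lvl 1), home (id 11, lvl 1).
Iteration 2: rows with parent_dir in {10,11} -> usr (id 12, lvl 2), photos (id 14, lvl 2).
Iteration 3: no rows with parent_dir in {12,14}; recursion stops.
Total rows emitted: 5.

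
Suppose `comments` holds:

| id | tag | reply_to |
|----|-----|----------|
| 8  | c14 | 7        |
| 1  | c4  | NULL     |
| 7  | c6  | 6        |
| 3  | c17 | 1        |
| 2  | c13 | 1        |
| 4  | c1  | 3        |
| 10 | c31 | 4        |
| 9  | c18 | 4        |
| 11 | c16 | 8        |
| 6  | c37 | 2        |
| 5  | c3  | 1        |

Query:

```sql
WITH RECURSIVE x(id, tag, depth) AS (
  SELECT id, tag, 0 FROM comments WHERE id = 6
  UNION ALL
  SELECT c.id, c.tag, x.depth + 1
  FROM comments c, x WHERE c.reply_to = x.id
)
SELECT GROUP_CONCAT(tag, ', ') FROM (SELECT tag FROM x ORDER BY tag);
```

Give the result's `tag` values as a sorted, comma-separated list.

Base: id=6 (c37) at depth 0.
Iteration 1: rows with reply_to in {6} -> c6 (id 7, depth 1).
Iteration 2: rows with reply_to in {7} -> c14 (id 8, depth 2).
Iteration 3: rows with reply_to in {8} -> c16 (id 11, depth 3).
Iteration 4: no rows with reply_to in {11}; recursion stops.

c14, c16, c37, c6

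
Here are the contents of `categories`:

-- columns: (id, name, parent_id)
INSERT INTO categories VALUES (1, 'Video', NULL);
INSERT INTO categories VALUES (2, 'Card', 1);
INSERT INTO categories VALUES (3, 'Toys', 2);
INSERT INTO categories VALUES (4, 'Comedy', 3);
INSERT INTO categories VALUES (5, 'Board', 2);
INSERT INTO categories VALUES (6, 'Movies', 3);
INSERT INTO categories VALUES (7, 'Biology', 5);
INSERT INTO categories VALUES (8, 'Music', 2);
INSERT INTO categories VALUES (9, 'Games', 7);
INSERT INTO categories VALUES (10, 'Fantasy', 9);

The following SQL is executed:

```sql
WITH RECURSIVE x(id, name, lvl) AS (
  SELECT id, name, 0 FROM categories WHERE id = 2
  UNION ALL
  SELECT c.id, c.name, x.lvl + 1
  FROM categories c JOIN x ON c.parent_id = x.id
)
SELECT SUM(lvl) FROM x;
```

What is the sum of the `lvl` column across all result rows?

Base: id=2 (Card) at lvl 0.
Iteration 1: rows with parent_id in {2} -> Toys (id 3, lvl 1), Board (id 5, lvl 1), Music (id 8, lvl 1).
Iteration 2: rows with parent_id in {3,5,8} -> Comedy (id 4, lvl 2), Movies (id 6, lvl 2), Biology (id 7, lvl 2).
Iteration 3: rows with parent_id in {4,6,7} -> Games (id 9, lvl 3).
Iteration 4: rows with parent_id in {9} -> Fantasy (id 10, lvl 4).
Iteration 5: no rows with parent_id in {10}; recursion stops.
SUM(lvl) = 0 + 1 + 1 + 1 + 2 + 2 + 2 + 3 + 4 = 16.

16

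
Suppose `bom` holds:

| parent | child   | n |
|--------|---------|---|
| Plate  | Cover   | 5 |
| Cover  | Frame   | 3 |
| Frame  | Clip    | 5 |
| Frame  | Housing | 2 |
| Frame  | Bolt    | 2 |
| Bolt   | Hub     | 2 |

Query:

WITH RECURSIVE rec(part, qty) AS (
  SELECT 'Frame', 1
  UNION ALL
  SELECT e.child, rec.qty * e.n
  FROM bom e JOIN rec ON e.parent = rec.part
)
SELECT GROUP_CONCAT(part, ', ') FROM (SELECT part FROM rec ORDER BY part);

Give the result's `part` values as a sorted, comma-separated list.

Base: (Frame, qty=1).
Iteration 1: components of {Frame} -> Bolt = 1*2 = 2, Clip = 1*5 = 5, Housing = 1*2 = 2.
Iteration 2: components of {Bolt,Clip,Housing} -> Hub = 2*2 = 4.
Iteration 3: no further components; recursion stops.

Bolt, Clip, Frame, Housing, Hub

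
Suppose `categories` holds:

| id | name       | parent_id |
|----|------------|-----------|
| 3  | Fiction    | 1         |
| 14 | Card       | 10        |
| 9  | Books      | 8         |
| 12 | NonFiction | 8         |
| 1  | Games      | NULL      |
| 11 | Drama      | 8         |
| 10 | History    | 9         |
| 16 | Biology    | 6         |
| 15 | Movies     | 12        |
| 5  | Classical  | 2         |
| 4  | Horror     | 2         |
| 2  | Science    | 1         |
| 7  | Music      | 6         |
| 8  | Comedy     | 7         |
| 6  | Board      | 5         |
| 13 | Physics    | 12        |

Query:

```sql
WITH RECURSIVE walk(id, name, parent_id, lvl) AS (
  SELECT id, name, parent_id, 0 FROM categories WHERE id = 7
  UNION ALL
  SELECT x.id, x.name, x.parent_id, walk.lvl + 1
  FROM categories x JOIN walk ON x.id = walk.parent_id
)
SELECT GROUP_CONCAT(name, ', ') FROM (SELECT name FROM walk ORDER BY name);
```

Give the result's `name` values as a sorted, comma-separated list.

Board, Classical, Games, Music, Science

Base: id=7 (Music), parent_id=6, lvl 0.
Iteration 1: join on id=6 -> Board (id 6, parent_id=5, lvl 1).
Iteration 2: join on id=5 -> Classical (id 5, parent_id=2, lvl 2).
Iteration 3: join on id=2 -> Science (id 2, parent_id=1, lvl 3).
Iteration 4: join on id=1 -> Games (id 1, parent_id=NULL, lvl 4).
Iteration 5: parent_id is NULL; no match; recursion stops.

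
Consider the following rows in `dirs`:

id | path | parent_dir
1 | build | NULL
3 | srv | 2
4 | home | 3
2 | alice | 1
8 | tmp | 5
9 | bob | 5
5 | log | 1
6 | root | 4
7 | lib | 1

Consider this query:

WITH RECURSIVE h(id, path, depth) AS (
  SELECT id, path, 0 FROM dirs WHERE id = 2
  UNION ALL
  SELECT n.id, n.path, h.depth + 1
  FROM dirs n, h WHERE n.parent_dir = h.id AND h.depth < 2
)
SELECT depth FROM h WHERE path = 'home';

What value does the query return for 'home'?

2

Base: id=2 (alice) at depth 0.
Iteration 1: rows with parent_dir in {2} -> srv (id 3, depth 1).
Iteration 2: rows with parent_dir in {3} -> home (id 4, depth 2).
Iteration 3: depth < 2 fails for all current rows; recursion stops.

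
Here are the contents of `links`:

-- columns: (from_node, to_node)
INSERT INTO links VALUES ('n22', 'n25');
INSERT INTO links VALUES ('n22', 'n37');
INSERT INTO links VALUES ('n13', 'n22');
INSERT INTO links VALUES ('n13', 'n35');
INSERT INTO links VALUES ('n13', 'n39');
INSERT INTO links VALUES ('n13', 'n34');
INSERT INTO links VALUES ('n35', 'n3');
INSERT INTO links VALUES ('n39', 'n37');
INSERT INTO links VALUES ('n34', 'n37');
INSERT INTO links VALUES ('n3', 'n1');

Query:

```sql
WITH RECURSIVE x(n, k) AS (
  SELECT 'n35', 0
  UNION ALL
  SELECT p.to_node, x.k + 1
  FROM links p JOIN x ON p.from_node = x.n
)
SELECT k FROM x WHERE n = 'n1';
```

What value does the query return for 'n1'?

2

Base: (n35, k=0).
Iteration 1: edges from {n35} -> (n3, k=1).
Iteration 2: edges from {n3} -> (n1, k=2).
Iteration 3: no outgoing edges from {n1}; recursion stops.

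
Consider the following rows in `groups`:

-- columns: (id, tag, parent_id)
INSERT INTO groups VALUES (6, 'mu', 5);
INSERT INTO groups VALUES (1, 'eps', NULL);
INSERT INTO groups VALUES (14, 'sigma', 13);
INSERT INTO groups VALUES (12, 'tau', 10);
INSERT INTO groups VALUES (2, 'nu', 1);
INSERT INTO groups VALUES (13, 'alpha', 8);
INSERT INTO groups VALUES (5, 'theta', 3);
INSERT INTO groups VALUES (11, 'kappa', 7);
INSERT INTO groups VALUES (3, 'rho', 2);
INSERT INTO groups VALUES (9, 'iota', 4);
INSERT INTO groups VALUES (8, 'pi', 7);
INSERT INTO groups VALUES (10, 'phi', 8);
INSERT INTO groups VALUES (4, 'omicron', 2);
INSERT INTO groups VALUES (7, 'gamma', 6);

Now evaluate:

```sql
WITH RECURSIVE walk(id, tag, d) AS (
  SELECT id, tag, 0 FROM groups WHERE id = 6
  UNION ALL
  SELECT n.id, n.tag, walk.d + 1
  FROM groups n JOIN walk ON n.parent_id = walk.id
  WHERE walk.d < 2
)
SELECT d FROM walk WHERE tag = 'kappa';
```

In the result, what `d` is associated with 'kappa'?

Base: id=6 (mu) at d 0.
Iteration 1: rows with parent_id in {6} -> gamma (id 7, d 1).
Iteration 2: rows with parent_id in {7} -> pi (id 8, d 2), kappa (id 11, d 2).
Iteration 3: d < 2 fails for all current rows; recursion stops.

2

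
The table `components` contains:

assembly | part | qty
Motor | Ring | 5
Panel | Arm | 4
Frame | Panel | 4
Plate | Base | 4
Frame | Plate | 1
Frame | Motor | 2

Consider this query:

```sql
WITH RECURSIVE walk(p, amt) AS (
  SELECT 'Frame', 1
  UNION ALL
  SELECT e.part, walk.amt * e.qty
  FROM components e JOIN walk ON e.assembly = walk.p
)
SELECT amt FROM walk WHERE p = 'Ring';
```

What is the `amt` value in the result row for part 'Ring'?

10

Base: (Frame, amt=1).
Iteration 1: components of {Frame} -> Motor = 1*2 = 2, Panel = 1*4 = 4, Plate = 1*1 = 1.
Iteration 2: components of {Motor,Panel,Plate} -> Arm = 4*4 = 16, Base = 1*4 = 4, Ring = 2*5 = 10.
Iteration 3: no further components; recursion stops.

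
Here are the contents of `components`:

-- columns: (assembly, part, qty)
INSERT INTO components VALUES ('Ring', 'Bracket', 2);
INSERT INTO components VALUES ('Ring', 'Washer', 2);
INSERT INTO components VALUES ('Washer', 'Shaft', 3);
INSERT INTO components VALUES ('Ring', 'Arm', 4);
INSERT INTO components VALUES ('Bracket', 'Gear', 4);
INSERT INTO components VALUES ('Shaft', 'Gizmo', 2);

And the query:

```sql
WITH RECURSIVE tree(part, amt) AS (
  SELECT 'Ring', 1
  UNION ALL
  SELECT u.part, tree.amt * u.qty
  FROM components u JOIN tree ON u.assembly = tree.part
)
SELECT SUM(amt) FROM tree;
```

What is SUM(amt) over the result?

Base: (Ring, amt=1).
Iteration 1: components of {Ring} -> Arm = 1*4 = 4, Bracket = 1*2 = 2, Washer = 1*2 = 2.
Iteration 2: components of {Arm,Bracket,Washer} -> Gear = 2*4 = 8, Shaft = 2*3 = 6.
Iteration 3: components of {Gear,Shaft} -> Gizmo = 6*2 = 12.
Iteration 4: no further components; recursion stops.
SUM(amt) = 1 + 2 + 2 + 4 + 8 + 6 + 12 = 35.

35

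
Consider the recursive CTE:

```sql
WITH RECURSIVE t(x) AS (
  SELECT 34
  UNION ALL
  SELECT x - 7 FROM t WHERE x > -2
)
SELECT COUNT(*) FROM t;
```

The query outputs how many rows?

Base: x=34.
Iteration 1: 34 > -2 holds -> x = 34 - 7 = 27.
Iteration 2: 27 > -2 holds -> x = 27 - 7 = 20.
Iteration 3: 20 > -2 holds -> x = 20 - 7 = 13.
Iteration 4: 13 > -2 holds -> x = 13 - 7 = 6.
Iteration 5: 6 > -2 holds -> x = 6 - 7 = -1.
Iteration 6: -1 > -2 holds -> x = -1 - 7 = -8.
Iteration 7: -8 > -2 fails; recursion stops.
Total rows emitted: 7.

7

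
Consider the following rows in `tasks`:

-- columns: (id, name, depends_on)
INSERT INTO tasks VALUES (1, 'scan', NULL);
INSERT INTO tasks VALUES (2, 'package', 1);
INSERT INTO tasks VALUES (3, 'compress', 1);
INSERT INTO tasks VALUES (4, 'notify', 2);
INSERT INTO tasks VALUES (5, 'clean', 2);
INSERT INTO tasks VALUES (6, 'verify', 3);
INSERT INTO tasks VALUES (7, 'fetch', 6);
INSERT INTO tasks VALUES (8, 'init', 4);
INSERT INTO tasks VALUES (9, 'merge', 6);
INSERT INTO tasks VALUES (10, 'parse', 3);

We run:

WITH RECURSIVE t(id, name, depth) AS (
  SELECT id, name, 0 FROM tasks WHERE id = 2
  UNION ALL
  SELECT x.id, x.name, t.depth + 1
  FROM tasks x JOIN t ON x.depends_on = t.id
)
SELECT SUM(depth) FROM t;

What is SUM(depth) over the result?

Base: id=2 (package) at depth 0.
Iteration 1: rows with depends_on in {2} -> notify (id 4, depth 1), clean (id 5, depth 1).
Iteration 2: rows with depends_on in {4,5} -> init (id 8, depth 2).
Iteration 3: no rows with depends_on in {8}; recursion stops.
SUM(depth) = 0 + 1 + 1 + 2 = 4.

4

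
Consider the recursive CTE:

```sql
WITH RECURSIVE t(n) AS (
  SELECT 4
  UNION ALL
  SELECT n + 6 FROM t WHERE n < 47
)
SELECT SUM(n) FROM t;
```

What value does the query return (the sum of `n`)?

Base: n=4.
Iteration 1: 4 < 47 holds -> n = 4 + 6 = 10.
Iteration 2: 10 < 47 holds -> n = 10 + 6 = 16.
Iteration 3: 16 < 47 holds -> n = 16 + 6 = 22.
Iteration 4: 22 < 47 holds -> n = 22 + 6 = 28.
Iteration 5: 28 < 47 holds -> n = 28 + 6 = 34.
Iteration 6: 34 < 47 holds -> n = 34 + 6 = 40.
Iteration 7: 40 < 47 holds -> n = 40 + 6 = 46.
Iteration 8: 46 < 47 holds -> n = 46 + 6 = 52.
Iteration 9: 52 < 47 fails; recursion stops.
SUM(n) = 4 + 10 + 16 + 22 + 28 + 34 + 40 + 46 + 52 = 252.

252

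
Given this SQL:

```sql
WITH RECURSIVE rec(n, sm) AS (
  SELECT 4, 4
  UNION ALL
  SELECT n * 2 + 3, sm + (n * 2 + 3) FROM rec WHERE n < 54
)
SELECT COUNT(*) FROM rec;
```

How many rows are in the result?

Base: n=4, sm=4.
Iteration 1: 4 < 54 holds -> n = 4 * 2 + 3 = 11, sm = 4 + 11 = 15.
Iteration 2: 11 < 54 holds -> n = 11 * 2 + 3 = 25, sm = 15 + 25 = 40.
Iteration 3: 25 < 54 holds -> n = 25 * 2 + 3 = 53, sm = 40 + 53 = 93.
Iteration 4: 53 < 54 holds -> n = 53 * 2 + 3 = 109, sm = 93 + 109 = 202.
Iteration 5: 109 < 54 fails; recursion stops.
Total rows emitted: 5.

5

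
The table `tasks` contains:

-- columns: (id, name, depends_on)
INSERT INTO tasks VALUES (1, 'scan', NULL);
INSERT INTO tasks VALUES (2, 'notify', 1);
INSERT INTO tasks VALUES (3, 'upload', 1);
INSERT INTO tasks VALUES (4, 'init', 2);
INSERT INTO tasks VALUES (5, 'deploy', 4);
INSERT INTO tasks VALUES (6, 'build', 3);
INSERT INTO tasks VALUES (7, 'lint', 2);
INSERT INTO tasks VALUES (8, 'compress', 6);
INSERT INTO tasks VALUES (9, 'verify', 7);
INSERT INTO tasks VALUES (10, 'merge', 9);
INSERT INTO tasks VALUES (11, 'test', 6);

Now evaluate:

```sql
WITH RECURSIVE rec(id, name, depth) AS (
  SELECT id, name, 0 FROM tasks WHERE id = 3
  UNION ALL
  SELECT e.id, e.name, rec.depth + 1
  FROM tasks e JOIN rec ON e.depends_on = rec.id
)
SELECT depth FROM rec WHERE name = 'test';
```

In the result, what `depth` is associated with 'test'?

Base: id=3 (upload) at depth 0.
Iteration 1: rows with depends_on in {3} -> build (id 6, depth 1).
Iteration 2: rows with depends_on in {6} -> compress (id 8, depth 2), test (id 11, depth 2).
Iteration 3: no rows with depends_on in {8,11}; recursion stops.

2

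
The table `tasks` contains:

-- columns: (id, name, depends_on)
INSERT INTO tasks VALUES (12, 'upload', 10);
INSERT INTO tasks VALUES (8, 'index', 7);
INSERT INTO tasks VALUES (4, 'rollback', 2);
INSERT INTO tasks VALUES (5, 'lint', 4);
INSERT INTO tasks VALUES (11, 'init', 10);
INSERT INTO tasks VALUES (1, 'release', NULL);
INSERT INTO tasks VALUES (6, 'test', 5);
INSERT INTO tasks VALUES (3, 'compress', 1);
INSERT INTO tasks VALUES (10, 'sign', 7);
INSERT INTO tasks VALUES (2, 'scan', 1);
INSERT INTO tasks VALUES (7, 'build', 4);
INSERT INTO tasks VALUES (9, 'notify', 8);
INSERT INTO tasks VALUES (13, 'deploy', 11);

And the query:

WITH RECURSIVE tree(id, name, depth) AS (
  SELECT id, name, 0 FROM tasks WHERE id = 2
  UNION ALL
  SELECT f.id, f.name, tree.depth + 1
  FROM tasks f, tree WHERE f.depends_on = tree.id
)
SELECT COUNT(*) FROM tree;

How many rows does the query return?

11

Base: id=2 (scan) at depth 0.
Iteration 1: rows with depends_on in {2} -> rollback (id 4, depth 1).
Iteration 2: rows with depends_on in {4} -> lint (id 5, depth 2), build (id 7, depth 2).
Iteration 3: rows with depends_on in {5,7} -> test (id 6, depth 3), index (id 8, depth 3), sign (id 10, depth 3).
Iteration 4: rows with depends_on in {6,8,10} -> notify (id 9, depth 4), init (id 11, depth 4), upload (id 12, depth 4).
Iteration 5: rows with depends_on in {9,11,12} -> deploy (id 13, depth 5).
Iteration 6: no rows with depends_on in {13}; recursion stops.
Total rows emitted: 11.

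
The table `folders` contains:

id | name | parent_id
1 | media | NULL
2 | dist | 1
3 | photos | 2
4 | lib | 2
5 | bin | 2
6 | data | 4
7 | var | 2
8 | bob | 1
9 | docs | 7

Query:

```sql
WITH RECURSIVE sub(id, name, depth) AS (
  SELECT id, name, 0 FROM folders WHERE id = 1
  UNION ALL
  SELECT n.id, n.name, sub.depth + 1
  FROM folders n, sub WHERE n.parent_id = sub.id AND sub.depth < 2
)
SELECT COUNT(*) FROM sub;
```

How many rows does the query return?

7

Base: id=1 (media) at depth 0.
Iteration 1: rows with parent_id in {1} -> dist (id 2, depth 1), bob (id 8, depth 1).
Iteration 2: rows with parent_id in {2,8} -> photos (id 3, depth 2), lib (id 4, depth 2), bin (id 5, depth 2), var (id 7, depth 2).
Iteration 3: depth < 2 fails for all current rows; recursion stops.
Total rows emitted: 7.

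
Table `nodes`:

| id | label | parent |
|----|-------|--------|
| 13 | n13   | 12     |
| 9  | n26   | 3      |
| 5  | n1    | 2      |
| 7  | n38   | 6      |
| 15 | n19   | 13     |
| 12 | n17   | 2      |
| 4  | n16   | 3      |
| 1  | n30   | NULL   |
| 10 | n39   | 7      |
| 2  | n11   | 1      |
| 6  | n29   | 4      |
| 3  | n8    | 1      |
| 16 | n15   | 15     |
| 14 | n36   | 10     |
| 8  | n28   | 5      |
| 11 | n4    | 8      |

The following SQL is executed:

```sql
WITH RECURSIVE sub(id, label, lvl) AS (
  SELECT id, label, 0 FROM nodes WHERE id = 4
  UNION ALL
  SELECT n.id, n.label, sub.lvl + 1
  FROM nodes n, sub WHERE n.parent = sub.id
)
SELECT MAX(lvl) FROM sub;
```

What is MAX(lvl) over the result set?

4

Base: id=4 (n16) at lvl 0.
Iteration 1: rows with parent in {4} -> n29 (id 6, lvl 1).
Iteration 2: rows with parent in {6} -> n38 (id 7, lvl 2).
Iteration 3: rows with parent in {7} -> n39 (id 10, lvl 3).
Iteration 4: rows with parent in {10} -> n36 (id 14, lvl 4).
Iteration 5: no rows with parent in {14}; recursion stops.
lvl values: 0, 1, 2, 3, 4; the maximum is 4.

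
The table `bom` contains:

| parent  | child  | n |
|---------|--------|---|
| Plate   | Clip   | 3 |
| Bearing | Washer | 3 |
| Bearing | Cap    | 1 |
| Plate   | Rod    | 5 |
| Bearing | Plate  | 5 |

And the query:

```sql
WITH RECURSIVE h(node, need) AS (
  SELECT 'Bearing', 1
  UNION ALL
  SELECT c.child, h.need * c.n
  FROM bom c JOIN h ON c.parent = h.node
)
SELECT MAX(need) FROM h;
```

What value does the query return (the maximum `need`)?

25

Base: (Bearing, need=1).
Iteration 1: components of {Bearing} -> Cap = 1*1 = 1, Plate = 1*5 = 5, Washer = 1*3 = 3.
Iteration 2: components of {Cap,Plate,Washer} -> Clip = 5*3 = 15, Rod = 5*5 = 25.
Iteration 3: no further components; recursion stops.
need values: 1, 1, 5, 3, 15, 25; the maximum is 25.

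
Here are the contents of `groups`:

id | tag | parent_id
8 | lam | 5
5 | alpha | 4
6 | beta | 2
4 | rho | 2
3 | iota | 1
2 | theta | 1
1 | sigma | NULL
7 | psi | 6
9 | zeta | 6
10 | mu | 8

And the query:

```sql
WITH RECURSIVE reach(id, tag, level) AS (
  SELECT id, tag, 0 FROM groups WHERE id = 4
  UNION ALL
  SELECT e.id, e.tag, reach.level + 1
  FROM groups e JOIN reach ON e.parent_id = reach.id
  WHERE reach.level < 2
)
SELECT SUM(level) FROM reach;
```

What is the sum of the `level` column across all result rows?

Base: id=4 (rho) at level 0.
Iteration 1: rows with parent_id in {4} -> alpha (id 5, level 1).
Iteration 2: rows with parent_id in {5} -> lam (id 8, level 2).
Iteration 3: level < 2 fails for all current rows; recursion stops.
SUM(level) = 0 + 1 + 2 = 3.

3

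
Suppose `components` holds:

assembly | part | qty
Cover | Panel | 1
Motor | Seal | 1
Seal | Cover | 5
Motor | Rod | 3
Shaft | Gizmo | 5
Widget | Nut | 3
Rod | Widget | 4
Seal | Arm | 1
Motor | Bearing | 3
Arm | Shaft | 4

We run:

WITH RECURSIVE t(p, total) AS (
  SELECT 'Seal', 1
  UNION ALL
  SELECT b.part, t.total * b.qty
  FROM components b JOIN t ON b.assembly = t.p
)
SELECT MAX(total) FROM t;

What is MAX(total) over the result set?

20

Base: (Seal, total=1).
Iteration 1: components of {Seal} -> Arm = 1*1 = 1, Cover = 1*5 = 5.
Iteration 2: components of {Arm,Cover} -> Panel = 5*1 = 5, Shaft = 1*4 = 4.
Iteration 3: components of {Panel,Shaft} -> Gizmo = 4*5 = 20.
Iteration 4: no further components; recursion stops.
total values: 1, 1, 5, 4, 5, 20; the maximum is 20.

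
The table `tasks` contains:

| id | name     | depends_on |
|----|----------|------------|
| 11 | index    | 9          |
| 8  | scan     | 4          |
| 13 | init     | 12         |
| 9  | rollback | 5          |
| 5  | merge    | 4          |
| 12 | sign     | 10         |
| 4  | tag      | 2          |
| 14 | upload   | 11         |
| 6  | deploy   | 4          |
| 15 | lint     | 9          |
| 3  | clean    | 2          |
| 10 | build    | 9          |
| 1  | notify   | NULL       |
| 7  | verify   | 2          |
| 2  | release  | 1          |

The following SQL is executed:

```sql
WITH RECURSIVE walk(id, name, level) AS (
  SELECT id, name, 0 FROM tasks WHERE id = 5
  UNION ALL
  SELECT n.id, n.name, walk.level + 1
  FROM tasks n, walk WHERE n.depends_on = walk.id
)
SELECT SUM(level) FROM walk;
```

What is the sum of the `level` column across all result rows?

Base: id=5 (merge) at level 0.
Iteration 1: rows with depends_on in {5} -> rollback (id 9, level 1).
Iteration 2: rows with depends_on in {9} -> build (id 10, level 2), index (id 11, level 2), lint (id 15, level 2).
Iteration 3: rows with depends_on in {10,11,15} -> sign (id 12, level 3), upload (id 14, level 3).
Iteration 4: rows with depends_on in {12,14} -> init (id 13, level 4).
Iteration 5: no rows with depends_on in {13}; recursion stops.
SUM(level) = 0 + 1 + 2 + 2 + 2 + 3 + 3 + 4 = 17.

17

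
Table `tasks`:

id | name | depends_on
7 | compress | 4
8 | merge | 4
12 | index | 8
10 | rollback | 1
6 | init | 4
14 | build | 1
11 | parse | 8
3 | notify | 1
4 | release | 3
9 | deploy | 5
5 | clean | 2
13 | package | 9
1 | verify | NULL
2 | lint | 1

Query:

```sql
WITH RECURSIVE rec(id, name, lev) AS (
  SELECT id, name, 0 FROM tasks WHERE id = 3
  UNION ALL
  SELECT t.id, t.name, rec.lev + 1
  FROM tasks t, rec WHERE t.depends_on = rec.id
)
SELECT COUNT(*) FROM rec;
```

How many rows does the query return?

Base: id=3 (notify) at lev 0.
Iteration 1: rows with depends_on in {3} -> release (id 4, lev 1).
Iteration 2: rows with depends_on in {4} -> init (id 6, lev 2), compress (id 7, lev 2), merge (id 8, lev 2).
Iteration 3: rows with depends_on in {6,7,8} -> parse (id 11, lev 3), index (id 12, lev 3).
Iteration 4: no rows with depends_on in {11,12}; recursion stops.
Total rows emitted: 7.

7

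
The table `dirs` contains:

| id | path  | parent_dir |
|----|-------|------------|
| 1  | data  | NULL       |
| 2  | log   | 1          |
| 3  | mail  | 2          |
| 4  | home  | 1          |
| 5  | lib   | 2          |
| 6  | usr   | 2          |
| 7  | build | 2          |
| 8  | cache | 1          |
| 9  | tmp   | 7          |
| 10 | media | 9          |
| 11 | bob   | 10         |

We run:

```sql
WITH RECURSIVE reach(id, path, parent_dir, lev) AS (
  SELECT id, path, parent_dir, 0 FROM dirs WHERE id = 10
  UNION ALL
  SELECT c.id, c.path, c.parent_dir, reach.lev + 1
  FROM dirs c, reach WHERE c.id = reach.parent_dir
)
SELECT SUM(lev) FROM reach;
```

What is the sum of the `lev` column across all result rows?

10

Base: id=10 (media), parent_dir=9, lev 0.
Iteration 1: join on id=9 -> tmp (id 9, parent_dir=7, lev 1).
Iteration 2: join on id=7 -> build (id 7, parent_dir=2, lev 2).
Iteration 3: join on id=2 -> log (id 2, parent_dir=1, lev 3).
Iteration 4: join on id=1 -> data (id 1, parent_dir=NULL, lev 4).
Iteration 5: parent_dir is NULL; no match; recursion stops.
SUM(lev) = 0 + 1 + 2 + 3 + 4 = 10.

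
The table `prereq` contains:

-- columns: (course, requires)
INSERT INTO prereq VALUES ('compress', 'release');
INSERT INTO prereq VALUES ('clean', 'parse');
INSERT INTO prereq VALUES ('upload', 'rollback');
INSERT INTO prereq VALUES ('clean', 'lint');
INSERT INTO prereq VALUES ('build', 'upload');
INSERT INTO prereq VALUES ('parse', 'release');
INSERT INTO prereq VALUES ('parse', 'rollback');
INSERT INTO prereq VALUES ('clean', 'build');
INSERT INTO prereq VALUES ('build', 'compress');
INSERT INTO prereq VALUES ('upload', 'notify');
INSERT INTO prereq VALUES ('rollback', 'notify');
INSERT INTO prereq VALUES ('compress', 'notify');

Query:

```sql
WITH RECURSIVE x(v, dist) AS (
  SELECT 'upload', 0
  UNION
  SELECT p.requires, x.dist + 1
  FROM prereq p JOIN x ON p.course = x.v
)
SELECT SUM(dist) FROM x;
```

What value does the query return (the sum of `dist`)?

4

Base: (upload, dist=0).
Iteration 1: edges from {upload} -> (notify, dist=1), (rollback, dist=1).
Iteration 2: edges from {notify,rollback} -> (notify, dist=2).
Iteration 3: no outgoing edges from {notify}; recursion stops.
SUM(dist) = 0 + 1 + 1 + 2 = 4.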